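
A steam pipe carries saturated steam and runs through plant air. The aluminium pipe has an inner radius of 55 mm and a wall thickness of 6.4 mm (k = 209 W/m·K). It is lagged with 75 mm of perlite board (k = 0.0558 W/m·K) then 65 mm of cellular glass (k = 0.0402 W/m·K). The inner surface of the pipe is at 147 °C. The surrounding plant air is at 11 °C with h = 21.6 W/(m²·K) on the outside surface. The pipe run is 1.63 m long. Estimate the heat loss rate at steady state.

Q ≈ 57.5 W

Treating each annulus and film as a series resistance:
R_aluminium pipe wall = ln(61.4/55)/(2π×209×1.63) = 5.143×10^-5 K/W
R_perlite board = ln(136.4/61.4)/(2π×0.0558×1.63) = 1.397 K/W
R_cellular glass = ln(201.4/136.4)/(2π×0.0402×1.63) = 0.9465 K/W
R_outer film = 1/(h_o·2πr_oL) = 1/(21.6×2π×0.2014×1.63) = 0.02244 K/W
R_total = 2.366 K/W
Q = ΔT/R_total = 136/2.366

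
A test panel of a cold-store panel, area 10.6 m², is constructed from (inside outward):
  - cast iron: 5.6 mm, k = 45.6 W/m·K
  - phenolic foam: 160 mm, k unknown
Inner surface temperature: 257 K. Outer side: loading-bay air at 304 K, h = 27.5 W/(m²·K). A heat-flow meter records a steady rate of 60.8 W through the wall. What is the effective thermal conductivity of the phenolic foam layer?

k ≈ 0.0196 W/(m·K)

Thermal resistances in series:
R_cast iron = L/(kA) = 0.0056/(45.6×10.6) = 1.159×10^-5 K/W
R_outer film = 1/(h_o·A) = 1/(27.5×10.6) = 0.003431 K/W
Sum of known resistances R_other = 0.003442 K/W
Total R = ΔT/Q = 47/60.8 = 0.773 K/W
R_phenolic foam = R_total − R_other = 0.7696 K/W
k = L/(R·A) = 0.16/(0.7696×10.6)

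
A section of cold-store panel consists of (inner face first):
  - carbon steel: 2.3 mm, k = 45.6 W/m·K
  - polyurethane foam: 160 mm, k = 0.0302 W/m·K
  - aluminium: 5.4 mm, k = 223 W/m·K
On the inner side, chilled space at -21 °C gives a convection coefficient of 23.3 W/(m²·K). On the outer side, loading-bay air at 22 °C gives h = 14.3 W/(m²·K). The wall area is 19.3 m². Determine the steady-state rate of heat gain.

Q ≈ 153 W

Thermal resistances in series:
R_inner film = 1/(h_i·A) = 1/(23.3×19.3) = 0.002224 K/W
R_carbon steel = L/(kA) = 0.0023/(45.6×19.3) = 2.613×10^-6 K/W
R_polyurethane foam = L/(kA) = 0.16/(0.0302×19.3) = 0.2745 K/W
R_aluminium = L/(kA) = 0.0054/(223×19.3) = 1.255×10^-6 K/W
R_outer film = 1/(h_o·A) = 1/(14.3×19.3) = 0.003623 K/W
R_total = 0.2804 K/W
Q = ΔT / R_total = 43 / 0.2804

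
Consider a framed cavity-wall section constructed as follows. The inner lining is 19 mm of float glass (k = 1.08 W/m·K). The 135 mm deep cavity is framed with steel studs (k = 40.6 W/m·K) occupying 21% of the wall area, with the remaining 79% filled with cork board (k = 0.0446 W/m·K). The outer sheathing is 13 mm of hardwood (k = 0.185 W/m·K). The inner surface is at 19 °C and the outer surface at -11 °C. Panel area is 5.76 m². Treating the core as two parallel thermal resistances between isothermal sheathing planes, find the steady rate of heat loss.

Sheathing layers in series; stud and cavity paths in parallel between them.
R_inner = 0.019/(1.08×5.76) = 0.003054 K/W
R_stud  = 0.135/(40.6×0.21×5.76) = 0.002749 K/W
R_cav   = 0.135/(0.0446×0.79×5.76) = 0.6652 K/W
1/R_core = 1/R_stud + 1/R_cav → R_core = 0.002738 K/W
R_outer = 0.013/(0.185×5.76) = 0.0122 K/W
R_total = 0.01799 K/W
Q = ΔT/R_total = 30/0.01799

Q ≈ 1670 W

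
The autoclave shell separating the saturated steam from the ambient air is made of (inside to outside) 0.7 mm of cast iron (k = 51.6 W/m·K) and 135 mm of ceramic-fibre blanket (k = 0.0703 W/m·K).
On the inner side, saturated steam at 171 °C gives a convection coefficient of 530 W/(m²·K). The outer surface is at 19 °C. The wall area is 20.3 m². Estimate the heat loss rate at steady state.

Thermal resistances in series:
R_inner film = 1/(h_i·A) = 1/(530×20.3) = 9.295×10^-5 K/W
R_cast iron = L/(kA) = 0.0007/(51.6×20.3) = 6.683×10^-7 K/W
R_ceramic-fibre blanket = L/(kA) = 0.135/(0.0703×20.3) = 0.0946 K/W
R_total = 0.09469 K/W
Q = ΔT / R_total = 152 / 0.09469

Q ≈ 1610 W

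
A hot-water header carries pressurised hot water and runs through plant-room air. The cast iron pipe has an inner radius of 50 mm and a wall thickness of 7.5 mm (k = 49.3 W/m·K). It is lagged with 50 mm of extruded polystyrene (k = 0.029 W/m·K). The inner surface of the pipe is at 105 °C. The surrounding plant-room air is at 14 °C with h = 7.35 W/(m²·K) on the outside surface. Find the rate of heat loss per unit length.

q′ ≈ 25 W/m

Radial resistances (cylindrical: R_cond = ln(r_o/r_i)/(2πkL), R_conv = 1/(h·2πrL)):
R_cast iron pipe wall = ln(57.5/50)/(2π×49.3×1) = 4.512×10^-4 K/W
R_extruded polystyrene = ln(107.5/57.5)/(2π×0.029×1) = 3.434 K/W
R_outer film = 1/(h_o·2πr_oL) = 1/(7.35×2π×0.1075×1) = 0.2014 K/W
R_total = 3.636 K/W
Q = ΔT/R_total = 91/3.636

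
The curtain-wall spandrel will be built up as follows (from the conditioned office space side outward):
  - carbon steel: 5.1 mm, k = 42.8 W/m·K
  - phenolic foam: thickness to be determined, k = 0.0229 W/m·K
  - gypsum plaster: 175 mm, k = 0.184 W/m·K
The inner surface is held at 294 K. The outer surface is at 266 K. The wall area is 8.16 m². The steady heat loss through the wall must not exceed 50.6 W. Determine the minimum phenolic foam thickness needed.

L ≈ 81.6 mm

Thermal resistances in series:
R_carbon steel = L/(kA) = 0.0051/(42.8×8.16) = 1.46×10^-5 K/W
R_gypsum plaster = L/(kA) = 0.175/(0.184×8.16) = 0.1166 K/W
Sum of the known resistances R_other = 0.1166 K/W
Required total resistance R_tot = ΔT/Q_allow = 28/50.6 = 0.5534 K/W
R_phenolic foam = R_tot − R_other = 0.4368 K/W
L = R·k·A = 0.4368×0.0229×8.16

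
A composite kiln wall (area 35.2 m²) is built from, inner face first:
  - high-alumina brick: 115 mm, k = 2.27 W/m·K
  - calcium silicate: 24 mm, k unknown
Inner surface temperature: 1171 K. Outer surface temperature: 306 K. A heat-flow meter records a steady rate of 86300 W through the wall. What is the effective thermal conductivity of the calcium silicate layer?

k ≈ 0.0794 W/(m·K)

Thermal resistances in series:
R_high-alumina brick = L/(kA) = 0.115/(2.27×35.2) = 0.001439 K/W
Sum of known resistances R_other = 0.001439 K/W
Total R = ΔT/Q = 865/86300 = 0.01002 K/W
R_calcium silicate = R_total − R_other = 0.008584 K/W
k = L/(R·A) = 0.024/(0.008584×35.2)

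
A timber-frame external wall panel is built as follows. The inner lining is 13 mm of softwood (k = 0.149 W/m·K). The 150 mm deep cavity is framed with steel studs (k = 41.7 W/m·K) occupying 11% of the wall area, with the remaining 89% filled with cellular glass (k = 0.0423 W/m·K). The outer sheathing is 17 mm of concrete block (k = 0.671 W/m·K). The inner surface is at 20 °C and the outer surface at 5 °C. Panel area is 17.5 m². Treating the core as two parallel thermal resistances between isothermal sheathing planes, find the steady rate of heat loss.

Sheathing layers in series; stud and cavity paths in parallel between them.
R_inner = 0.013/(0.149×17.5) = 0.004986 K/W
R_stud  = 0.15/(41.7×0.11×17.5) = 0.001869 K/W
R_cav   = 0.15/(0.0423×0.89×17.5) = 0.2277 K/W
1/R_core = 1/R_stud + 1/R_cav → R_core = 0.001853 K/W
R_outer = 0.017/(0.671×17.5) = 0.001448 K/W
R_total = 0.008287 K/W
Q = ΔT/R_total = 15/0.008287

Q ≈ 1810 W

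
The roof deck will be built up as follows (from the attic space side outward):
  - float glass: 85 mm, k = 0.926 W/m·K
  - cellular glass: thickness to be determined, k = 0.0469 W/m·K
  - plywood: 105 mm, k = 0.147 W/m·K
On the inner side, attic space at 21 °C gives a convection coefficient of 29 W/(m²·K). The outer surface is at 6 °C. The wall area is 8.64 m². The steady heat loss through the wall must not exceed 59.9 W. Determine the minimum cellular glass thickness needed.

L ≈ 62.1 mm

Series thermal resistances:
R_inner film = 1/(h_i·A) = 1/(29×8.64) = 0.003991 K/W
R_float glass = L/(kA) = 0.085/(0.926×8.64) = 0.01062 K/W
R_plywood = L/(kA) = 0.105/(0.147×8.64) = 0.08267 K/W
Sum of the known resistances R_other = 0.09729 K/W
Required total resistance R_tot = ΔT/Q_allow = 15/59.9 = 0.2504 K/W
R_cellular glass = R_tot − R_other = 0.1531 K/W
L = R·k·A = 0.1531×0.0469×8.64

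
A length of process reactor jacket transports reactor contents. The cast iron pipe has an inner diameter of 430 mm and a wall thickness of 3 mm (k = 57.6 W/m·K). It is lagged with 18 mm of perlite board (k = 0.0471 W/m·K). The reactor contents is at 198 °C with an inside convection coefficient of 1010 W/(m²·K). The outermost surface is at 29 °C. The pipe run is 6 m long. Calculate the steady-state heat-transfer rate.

Q ≈ 3770 W

For a radial system each layer contributes R = ln(r_out/r_in)/(2πkL); films add R = 1/(hA).
R_inner film = 1/(h_i·2πr₁L) = 1/(1010×2π×0.215×6) = 1.222×10^-4 K/W
R_cast iron pipe wall = ln(218/215)/(2π×57.6×6) = 6.381×10^-6 K/W
R_perlite board = ln(236/218)/(2π×0.0471×6) = 0.04468 K/W
R_total = 0.04481 K/W
Q = ΔT/R_total = 169/0.04481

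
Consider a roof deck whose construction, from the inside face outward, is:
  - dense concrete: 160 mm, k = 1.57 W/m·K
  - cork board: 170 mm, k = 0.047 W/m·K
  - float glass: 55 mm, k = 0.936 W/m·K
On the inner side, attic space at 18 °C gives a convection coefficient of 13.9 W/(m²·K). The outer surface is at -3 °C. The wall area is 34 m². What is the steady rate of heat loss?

Treating each layer as a thermal resistance in series:
R_inner film = 1/(h_i·A) = 1/(13.9×34) = 0.002116 K/W
R_dense concrete = L/(kA) = 0.16/(1.57×34) = 0.002997 K/W
R_cork board = L/(kA) = 0.17/(0.047×34) = 0.1064 K/W
R_float glass = L/(kA) = 0.055/(0.936×34) = 0.001728 K/W
R_total = 0.1132 K/W
Q = ΔT / R_total = 21 / 0.1132

Q ≈ 185 W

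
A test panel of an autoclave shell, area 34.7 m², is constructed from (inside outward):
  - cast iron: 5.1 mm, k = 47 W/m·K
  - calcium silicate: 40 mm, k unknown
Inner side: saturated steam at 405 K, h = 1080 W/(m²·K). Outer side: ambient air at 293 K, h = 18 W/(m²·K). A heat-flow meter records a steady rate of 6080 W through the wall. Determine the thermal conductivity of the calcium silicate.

Series thermal resistances:
R_inner film = 1/(h_i·A) = 1/(1080×34.7) = 2.668×10^-5 K/W
R_cast iron = L/(kA) = 0.0051/(47×34.7) = 3.127×10^-6 K/W
R_outer film = 1/(h_o·A) = 1/(18×34.7) = 0.001601 K/W
Sum of known resistances R_other = 0.001631 K/W
Total R = ΔT/Q = 112/6080 = 0.01842 K/W
R_calcium silicate = R_total − R_other = 0.01679 K/W
k = L/(R·A) = 0.04/(0.01679×34.7)

k ≈ 0.0687 W/(m·K)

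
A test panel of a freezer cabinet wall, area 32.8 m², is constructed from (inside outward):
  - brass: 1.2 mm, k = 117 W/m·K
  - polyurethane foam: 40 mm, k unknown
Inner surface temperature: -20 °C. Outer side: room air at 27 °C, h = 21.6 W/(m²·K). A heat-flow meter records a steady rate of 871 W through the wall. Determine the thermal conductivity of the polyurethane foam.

k ≈ 0.0232 W/(m·K)

Using the resistance-network approach (series):
R_brass = L/(kA) = 0.0012/(117×32.8) = 3.127×10^-7 K/W
R_outer film = 1/(h_o·A) = 1/(21.6×32.8) = 0.001411 K/W
Sum of known resistances R_other = 0.001412 K/W
Total R = ΔT/Q = 47/871 = 0.05396 K/W
R_polyurethane foam = R_total − R_other = 0.05255 K/W
k = L/(R·A) = 0.04/(0.05255×32.8)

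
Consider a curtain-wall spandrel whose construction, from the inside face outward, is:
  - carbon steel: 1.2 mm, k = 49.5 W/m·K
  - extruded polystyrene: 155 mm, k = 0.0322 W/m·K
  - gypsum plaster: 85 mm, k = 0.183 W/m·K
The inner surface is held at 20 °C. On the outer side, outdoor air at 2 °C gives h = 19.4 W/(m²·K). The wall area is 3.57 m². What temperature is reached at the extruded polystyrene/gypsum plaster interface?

Model the wall as resistances in series:
R_carbon steel = L/(kA) = 0.0012/(49.5×3.57) = 6.791×10^-6 K/W
R_extruded polystyrene = L/(kA) = 0.155/(0.0322×3.57) = 1.348 K/W
R_gypsum plaster = L/(kA) = 0.085/(0.183×3.57) = 0.1301 K/W
R_outer film = 1/(h_o·A) = 1/(19.4×3.57) = 0.01444 K/W
R_total = 1.493 K/W;  Q = ΔT/R_total = 18/1.493 = 12.06 W
T_interface = T_inner − Q·ΣR(inner→interface) = 20 − 12.1×1.348

T ≈ 3.74 °C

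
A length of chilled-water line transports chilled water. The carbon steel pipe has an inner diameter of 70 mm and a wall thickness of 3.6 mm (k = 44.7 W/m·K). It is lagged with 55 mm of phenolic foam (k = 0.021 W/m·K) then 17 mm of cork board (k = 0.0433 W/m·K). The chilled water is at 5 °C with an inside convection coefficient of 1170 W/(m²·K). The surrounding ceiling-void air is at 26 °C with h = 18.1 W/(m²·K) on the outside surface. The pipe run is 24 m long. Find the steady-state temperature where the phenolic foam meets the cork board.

T ≈ 24 °C

For a radial system each layer contributes R = ln(r_out/r_in)/(2πkL); films add R = 1/(hA).
R_inner film = 1/(h_i·2πr₁L) = 1/(1170×2π×0.035×24) = 1.619×10^-4 K/W
R_carbon steel pipe wall = ln(38.6/35)/(2π×44.7×24) = 1.452×10^-5 K/W
R_phenolic foam = ln(93.6/38.6)/(2π×0.021×24) = 0.2797 K/W
R_cork board = ln(110.6/93.6)/(2π×0.0433×24) = 0.02556 K/W
R_outer film = 1/(h_o·2πr_oL) = 1/(18.1×2π×0.1106×24) = 0.003313 K/W
R_total = 0.3088 K/W
Q = ΔT/R_total = 21/0.3088
Q = 68 W
T_interface = T_inner + Q·ΣR(inner→interface) = 5 + 68×0.2799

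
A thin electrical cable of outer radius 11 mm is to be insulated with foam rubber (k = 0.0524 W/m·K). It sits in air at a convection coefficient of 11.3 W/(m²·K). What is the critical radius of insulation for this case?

For a cylinder r_cr = k/h = 0.0524/11.3
r_cr = 4.64 mm; since the bare radius (11 mm) is above r_cr, any added insulation will reduce heat loss.

r_cr ≈ 4.64 mm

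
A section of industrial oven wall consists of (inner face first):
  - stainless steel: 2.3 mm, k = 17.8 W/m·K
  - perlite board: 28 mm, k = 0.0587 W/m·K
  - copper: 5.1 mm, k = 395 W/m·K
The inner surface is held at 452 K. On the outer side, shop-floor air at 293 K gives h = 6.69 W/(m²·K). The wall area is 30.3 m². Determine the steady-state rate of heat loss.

Using the resistance-network approach (series):
R_stainless steel = L/(kA) = 0.0023/(17.8×30.3) = 4.264×10^-6 K/W
R_perlite board = L/(kA) = 0.028/(0.0587×30.3) = 0.01574 K/W
R_copper = L/(kA) = 0.0051/(395×30.3) = 4.261×10^-7 K/W
R_outer film = 1/(h_o·A) = 1/(6.69×30.3) = 0.004933 K/W
R_total = 0.02068 K/W
Q = ΔT / R_total = 159 / 0.02068

Q ≈ 7690 W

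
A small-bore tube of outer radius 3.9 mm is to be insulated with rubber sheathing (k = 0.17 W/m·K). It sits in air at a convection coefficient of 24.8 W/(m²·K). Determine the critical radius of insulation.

r_cr ≈ 6.85 mm

For a cylinder r_cr = k/h = 0.17/24.8
r_cr = 6.85 mm; since the bare radius (3.9 mm) is below r_cr, adding a thin layer of insulation will *increase* heat loss.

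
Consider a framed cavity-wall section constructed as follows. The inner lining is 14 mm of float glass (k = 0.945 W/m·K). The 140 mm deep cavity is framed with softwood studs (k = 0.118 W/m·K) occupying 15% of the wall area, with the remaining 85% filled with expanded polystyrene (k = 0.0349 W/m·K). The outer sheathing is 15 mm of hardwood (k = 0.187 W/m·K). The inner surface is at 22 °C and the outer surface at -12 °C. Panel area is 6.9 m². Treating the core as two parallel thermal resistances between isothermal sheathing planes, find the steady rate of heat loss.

Sheathing layers in series; stud and cavity paths in parallel between them.
R_inner = 0.014/(0.945×6.9) = 0.002147 K/W
R_stud  = 0.14/(0.118×0.15×6.9) = 1.146 K/W
R_cav   = 0.14/(0.0349×0.85×6.9) = 0.684 K/W
1/R_core = 1/R_stud + 1/R_cav → R_core = 0.4284 K/W
R_outer = 0.015/(0.187×6.9) = 0.01163 K/W
R_total = 0.4421 K/W
Q = ΔT/R_total = 34/0.4421

Q ≈ 76.9 W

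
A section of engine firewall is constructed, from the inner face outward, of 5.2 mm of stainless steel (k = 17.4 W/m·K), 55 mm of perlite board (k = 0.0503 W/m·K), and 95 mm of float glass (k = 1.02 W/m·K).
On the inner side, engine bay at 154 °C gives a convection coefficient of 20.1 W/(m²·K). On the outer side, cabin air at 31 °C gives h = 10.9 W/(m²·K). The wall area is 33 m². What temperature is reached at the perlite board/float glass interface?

Treating each layer as a thermal resistance in series:
R_inner film = 1/(h_i·A) = 1/(20.1×33) = 0.001508 K/W
R_stainless steel = L/(kA) = 0.0052/(17.4×33) = 9.056×10^-6 K/W
R_perlite board = L/(kA) = 0.055/(0.0503×33) = 0.03313 K/W
R_float glass = L/(kA) = 0.095/(1.02×33) = 0.002822 K/W
R_outer film = 1/(h_o·A) = 1/(10.9×33) = 0.00278 K/W
R_total = 0.04025 K/W;  Q = ΔT/R_total = 123/0.04025 = 3056 W
T_interface = T_inner − Q·ΣR(inner→interface) = 154 − 3060×0.03465

T ≈ 48.1 °C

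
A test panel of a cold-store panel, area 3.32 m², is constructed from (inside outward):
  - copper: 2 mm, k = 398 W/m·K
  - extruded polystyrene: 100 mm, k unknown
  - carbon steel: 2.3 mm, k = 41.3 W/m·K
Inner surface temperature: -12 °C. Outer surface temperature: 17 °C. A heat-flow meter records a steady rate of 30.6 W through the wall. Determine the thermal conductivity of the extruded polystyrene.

k ≈ 0.0318 W/(m·K)

Series thermal resistances:
R_copper = L/(kA) = 0.002/(398×3.32) = 1.514×10^-6 K/W
R_carbon steel = L/(kA) = 0.0023/(41.3×3.32) = 1.677×10^-5 K/W
Sum of known resistances R_other = 1.829×10^-5 K/W
Total R = ΔT/Q = 29/30.6 = 0.9477 K/W
R_extruded polystyrene = R_total − R_other = 0.9477 K/W
k = L/(R·A) = 0.1/(0.9477×3.32)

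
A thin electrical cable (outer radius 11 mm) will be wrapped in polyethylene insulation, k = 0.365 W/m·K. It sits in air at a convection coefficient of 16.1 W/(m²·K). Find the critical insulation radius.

r_cr ≈ 22.7 mm

For a cylinder r_cr = k/h = 0.365/16.1
r_cr = 22.7 mm; since the bare radius (11 mm) is below r_cr, adding a thin layer of insulation will *increase* heat loss.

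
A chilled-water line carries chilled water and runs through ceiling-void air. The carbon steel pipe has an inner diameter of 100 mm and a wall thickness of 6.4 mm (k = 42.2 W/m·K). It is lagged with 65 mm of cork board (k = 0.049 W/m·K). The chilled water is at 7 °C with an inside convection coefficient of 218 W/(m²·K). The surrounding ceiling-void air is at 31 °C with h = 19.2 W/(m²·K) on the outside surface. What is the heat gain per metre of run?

q′ ≈ 9.33 W/m

Cylindrical conduction, so R = ln(r₂/r₁)/(2πkL) per layer, in series:
R_inner film = 1/(h_i·2πr₁L) = 1/(218×2π×0.05×1) = 0.0146 K/W
R_carbon steel pipe wall = ln(56.4/50)/(2π×42.2×1) = 4.543×10^-4 K/W
R_cork board = ln(121.4/56.4)/(2π×0.049×1) = 2.49 K/W
R_outer film = 1/(h_o·2πr_oL) = 1/(19.2×2π×0.1214×1) = 0.06828 K/W
R_total = 2.573 K/W
Q = ΔT/R_total = 24/2.573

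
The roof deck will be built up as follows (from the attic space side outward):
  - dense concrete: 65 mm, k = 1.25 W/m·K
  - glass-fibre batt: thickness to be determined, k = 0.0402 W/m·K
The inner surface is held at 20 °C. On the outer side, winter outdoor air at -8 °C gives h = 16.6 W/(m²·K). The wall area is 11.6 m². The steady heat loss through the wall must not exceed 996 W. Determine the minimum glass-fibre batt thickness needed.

L ≈ 8.6 mm

Treating each layer as a thermal resistance in series:
R_dense concrete = L/(kA) = 0.065/(1.25×11.6) = 0.004483 K/W
R_outer film = 1/(h_o·A) = 1/(16.6×11.6) = 0.005193 K/W
Sum of the known resistances R_other = 0.009676 K/W
Required total resistance R_tot = ΔT/Q_allow = 28/996 = 0.02811 K/W
R_glass-fibre batt = R_tot − R_other = 0.01844 K/W
L = R·k·A = 0.01844×0.0402×11.6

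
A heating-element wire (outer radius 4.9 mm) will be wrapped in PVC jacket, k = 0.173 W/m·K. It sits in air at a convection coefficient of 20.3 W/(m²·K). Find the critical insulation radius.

For a cylinder r_cr = k/h = 0.173/20.3
r_cr = 8.52 mm; since the bare radius (4.9 mm) is below r_cr, adding a thin layer of insulation will *increase* heat loss.

r_cr ≈ 8.52 mm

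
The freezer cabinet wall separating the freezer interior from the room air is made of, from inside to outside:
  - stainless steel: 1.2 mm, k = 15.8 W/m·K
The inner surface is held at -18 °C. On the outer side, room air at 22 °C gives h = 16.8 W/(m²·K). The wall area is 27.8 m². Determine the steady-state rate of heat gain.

Using the resistance-network approach (series):
R_stainless steel = L/(kA) = 0.0012/(15.8×27.8) = 2.732×10^-6 K/W
R_outer film = 1/(h_o·A) = 1/(16.8×27.8) = 0.002141 K/W
R_total = 0.002144 K/W
Q = ΔT / R_total = 40 / 0.002144

Q ≈ 18700 W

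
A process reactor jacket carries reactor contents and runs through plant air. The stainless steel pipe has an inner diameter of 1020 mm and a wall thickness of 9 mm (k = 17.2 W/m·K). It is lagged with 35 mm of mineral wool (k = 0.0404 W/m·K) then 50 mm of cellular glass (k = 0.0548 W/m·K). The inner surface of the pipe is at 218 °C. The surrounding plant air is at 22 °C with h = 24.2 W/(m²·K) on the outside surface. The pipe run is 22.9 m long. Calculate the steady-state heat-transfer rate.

Q ≈ 8650 W

Cylindrical conduction, so R = ln(r₂/r₁)/(2πkL) per layer, in series:
R_stainless steel pipe wall = ln(519/510)/(2π×17.2×22.9) = 7.068×10^-6 K/W
R_mineral wool = ln(554/519)/(2π×0.0404×22.9) = 0.01123 K/W
R_cellular glass = ln(604/554)/(2π×0.0548×22.9) = 0.01096 K/W
R_outer film = 1/(h_o·2πr_oL) = 1/(24.2×2π×0.604×22.9) = 4.755×10^-4 K/W
R_total = 0.02267 K/W
Q = ΔT/R_total = 196/0.02267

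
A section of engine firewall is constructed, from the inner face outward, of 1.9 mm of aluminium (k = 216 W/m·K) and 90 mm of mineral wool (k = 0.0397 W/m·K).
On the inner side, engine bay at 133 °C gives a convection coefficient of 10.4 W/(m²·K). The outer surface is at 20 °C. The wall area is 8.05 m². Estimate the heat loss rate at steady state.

Q ≈ 385 W

Thermal resistances in series:
R_inner film = 1/(h_i·A) = 1/(10.4×8.05) = 0.01194 K/W
R_aluminium = L/(kA) = 0.0019/(216×8.05) = 1.093×10^-6 K/W
R_mineral wool = L/(kA) = 0.09/(0.0397×8.05) = 0.2816 K/W
R_total = 0.2936 K/W
Q = ΔT / R_total = 113 / 0.2936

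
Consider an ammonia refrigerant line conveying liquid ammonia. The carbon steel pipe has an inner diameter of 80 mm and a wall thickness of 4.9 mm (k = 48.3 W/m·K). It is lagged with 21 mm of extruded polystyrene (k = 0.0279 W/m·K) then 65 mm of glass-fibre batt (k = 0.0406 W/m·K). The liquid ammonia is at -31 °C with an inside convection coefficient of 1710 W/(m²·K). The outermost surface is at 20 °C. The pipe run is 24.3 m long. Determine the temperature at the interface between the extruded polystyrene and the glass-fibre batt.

T ≈ -8.11 °C

For a radial system each layer contributes R = ln(r_out/r_in)/(2πkL); films add R = 1/(hA).
R_inner film = 1/(h_i·2πr₁L) = 1/(1710×2π×0.04×24.3) = 9.575×10^-5 K/W
R_carbon steel pipe wall = ln(44.9/40)/(2π×48.3×24.3) = 1.567×10^-5 K/W
R_extruded polystyrene = ln(65.9/44.9)/(2π×0.0279×24.3) = 0.09007 K/W
R_glass-fibre batt = ln(130.9/65.9)/(2π×0.0406×24.3) = 0.1107 K/W
R_total = 0.2009 K/W
Q = ΔT/R_total = 51/0.2009
Q = 254 W
T_interface = T_inner + Q·ΣR(inner→interface) = -31 + 254×0.09019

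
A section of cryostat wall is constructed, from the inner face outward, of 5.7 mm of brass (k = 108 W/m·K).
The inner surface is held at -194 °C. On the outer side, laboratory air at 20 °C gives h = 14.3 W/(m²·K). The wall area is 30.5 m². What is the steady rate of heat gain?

Series thermal resistances:
R_brass = L/(kA) = 0.0057/(108×30.5) = 1.73×10^-6 K/W
R_outer film = 1/(h_o·A) = 1/(14.3×30.5) = 0.002293 K/W
R_total = 0.002295 K/W
Q = ΔT / R_total = 214 / 0.002295

Q ≈ 93300 W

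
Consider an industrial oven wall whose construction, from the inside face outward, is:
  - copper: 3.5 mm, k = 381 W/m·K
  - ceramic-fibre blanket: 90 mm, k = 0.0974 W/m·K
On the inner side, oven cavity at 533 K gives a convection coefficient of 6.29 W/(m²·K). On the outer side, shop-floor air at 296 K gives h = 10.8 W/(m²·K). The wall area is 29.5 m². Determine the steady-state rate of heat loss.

Using the resistance-network approach (series):
R_inner film = 1/(h_i·A) = 1/(6.29×29.5) = 0.005389 K/W
R_copper = L/(kA) = 0.0035/(381×29.5) = 3.114×10^-7 K/W
R_ceramic-fibre blanket = L/(kA) = 0.09/(0.0974×29.5) = 0.03132 K/W
R_outer film = 1/(h_o·A) = 1/(10.8×29.5) = 0.003139 K/W
R_total = 0.03985 K/W
Q = ΔT / R_total = 237 / 0.03985

Q ≈ 5950 W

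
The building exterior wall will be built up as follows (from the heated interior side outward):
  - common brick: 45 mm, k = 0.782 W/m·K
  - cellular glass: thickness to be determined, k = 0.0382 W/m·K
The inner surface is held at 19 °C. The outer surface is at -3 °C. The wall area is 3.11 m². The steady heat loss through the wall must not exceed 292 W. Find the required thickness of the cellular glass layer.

Thermal resistances in series:
R_common brick = L/(kA) = 0.045/(0.782×3.11) = 0.0185 K/W
Sum of the known resistances R_other = 0.0185 K/W
Required total resistance R_tot = ΔT/Q_allow = 22/292 = 0.07534 K/W
R_cellular glass = R_tot − R_other = 0.05684 K/W
L = R·k·A = 0.05684×0.0382×3.11

L ≈ 6.75 mm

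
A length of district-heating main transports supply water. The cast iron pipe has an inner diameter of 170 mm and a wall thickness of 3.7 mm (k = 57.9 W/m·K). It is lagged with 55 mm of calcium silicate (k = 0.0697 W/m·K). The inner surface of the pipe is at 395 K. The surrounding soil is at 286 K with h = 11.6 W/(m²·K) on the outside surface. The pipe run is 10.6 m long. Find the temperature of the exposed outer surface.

Per-layer cylindrical resistances, series-summed:
R_cast iron pipe wall = ln(88.7/85)/(2π×57.9×10.6) = 1.105×10^-5 K/W
R_calcium silicate = ln(143.7/88.7)/(2π×0.0697×10.6) = 0.1039 K/W
R_outer film = 1/(h_o·2πr_oL) = 1/(11.6×2π×0.1437×10.6) = 0.009007 K/W
R_total = 0.113 K/W
Q = ΔT/R_total = 109/0.113
Q = 965 W
T_interface = T_inner − Q·ΣR(inner→interface) = 395 − 965×0.1039

T ≈ 295 K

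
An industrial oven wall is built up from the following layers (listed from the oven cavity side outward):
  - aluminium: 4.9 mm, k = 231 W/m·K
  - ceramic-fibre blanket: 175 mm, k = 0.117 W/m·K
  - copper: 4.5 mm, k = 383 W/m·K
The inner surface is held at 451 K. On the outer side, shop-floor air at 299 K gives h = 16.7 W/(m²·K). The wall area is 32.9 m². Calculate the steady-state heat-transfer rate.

Series thermal resistances:
R_aluminium = L/(kA) = 0.0049/(231×32.9) = 6.447×10^-7 K/W
R_ceramic-fibre blanket = L/(kA) = 0.175/(0.117×32.9) = 0.04546 K/W
R_copper = L/(kA) = 0.0045/(383×32.9) = 3.571×10^-7 K/W
R_outer film = 1/(h_o·A) = 1/(16.7×32.9) = 0.00182 K/W
R_total = 0.04728 K/W
Q = ΔT / R_total = 152 / 0.04728

Q ≈ 3210 W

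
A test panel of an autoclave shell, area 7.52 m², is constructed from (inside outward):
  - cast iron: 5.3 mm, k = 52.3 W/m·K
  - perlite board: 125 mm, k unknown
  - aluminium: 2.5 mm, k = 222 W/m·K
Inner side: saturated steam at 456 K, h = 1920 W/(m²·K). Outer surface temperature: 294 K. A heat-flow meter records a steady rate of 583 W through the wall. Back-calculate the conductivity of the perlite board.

k ≈ 0.0598 W/(m·K)

Series thermal resistances:
R_inner film = 1/(h_i·A) = 1/(1920×7.52) = 6.926×10^-5 K/W
R_cast iron = L/(kA) = 0.0053/(52.3×7.52) = 1.348×10^-5 K/W
R_aluminium = L/(kA) = 0.0025/(222×7.52) = 1.498×10^-6 K/W
Sum of known resistances R_other = 8.423×10^-5 K/W
Total R = ΔT/Q = 162/583 = 0.2779 K/W
R_perlite board = R_total − R_other = 0.2778 K/W
k = L/(R·A) = 0.125/(0.2778×7.52)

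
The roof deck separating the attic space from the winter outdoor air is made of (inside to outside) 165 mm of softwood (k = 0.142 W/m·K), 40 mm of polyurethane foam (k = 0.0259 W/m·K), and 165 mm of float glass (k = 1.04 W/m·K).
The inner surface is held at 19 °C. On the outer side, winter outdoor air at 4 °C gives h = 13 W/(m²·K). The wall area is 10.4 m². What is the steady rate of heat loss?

Thermal resistances in series:
R_softwood = L/(kA) = 0.165/(0.142×10.4) = 0.1117 K/W
R_polyurethane foam = L/(kA) = 0.04/(0.0259×10.4) = 0.1485 K/W
R_float glass = L/(kA) = 0.165/(1.04×10.4) = 0.01526 K/W
R_outer film = 1/(h_o·A) = 1/(13×10.4) = 0.007396 K/W
R_total = 0.2829 K/W
Q = ΔT / R_total = 15 / 0.2829

Q ≈ 53 W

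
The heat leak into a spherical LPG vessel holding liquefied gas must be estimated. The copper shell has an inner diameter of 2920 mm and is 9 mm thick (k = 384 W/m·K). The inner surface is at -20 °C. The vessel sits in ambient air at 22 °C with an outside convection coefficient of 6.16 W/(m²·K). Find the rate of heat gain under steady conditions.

Q ≈ 7010 W

Each spherical layer contributes R = (1/r_i − 1/r_o)/(4πk):
R_copper shell = (1/1.46 − 1/1.469)/(4π×384) = 8.696×10^-7 K/W
R_outer film = 1/(h·4πr_o²) = 1/(6.16×4π×1.469²) = 0.005986 K/W
R_total = 0.005987 K/W
Q = ΔT/R_total = 42/0.005987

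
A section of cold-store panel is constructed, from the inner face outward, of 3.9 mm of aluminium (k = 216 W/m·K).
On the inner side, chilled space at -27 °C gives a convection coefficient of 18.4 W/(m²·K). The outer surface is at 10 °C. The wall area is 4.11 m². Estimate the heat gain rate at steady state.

Series thermal resistances:
R_inner film = 1/(h_i·A) = 1/(18.4×4.11) = 0.01322 K/W
R_aluminium = L/(kA) = 0.0039/(216×4.11) = 4.393×10^-6 K/W
R_total = 0.01323 K/W
Q = ΔT / R_total = 37 / 0.01323

Q ≈ 2800 W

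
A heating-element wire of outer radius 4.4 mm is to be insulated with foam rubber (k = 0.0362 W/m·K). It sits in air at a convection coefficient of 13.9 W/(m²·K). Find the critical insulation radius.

r_cr ≈ 2.6 mm

For a cylinder r_cr = k/h = 0.0362/13.9
r_cr = 2.6 mm; since the bare radius (4.4 mm) is above r_cr, any added insulation will reduce heat loss.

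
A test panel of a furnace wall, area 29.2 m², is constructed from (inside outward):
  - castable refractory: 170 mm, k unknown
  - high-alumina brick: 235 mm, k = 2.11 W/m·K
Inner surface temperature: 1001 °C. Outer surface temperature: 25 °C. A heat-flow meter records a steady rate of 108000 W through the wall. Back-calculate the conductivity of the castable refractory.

Thermal resistances in series:
R_high-alumina brick = L/(kA) = 0.235/(2.11×29.2) = 0.003814 K/W
Sum of known resistances R_other = 0.003814 K/W
Total R = ΔT/Q = 976/108000 = 0.009037 K/W
R_castable refractory = R_total − R_other = 0.005223 K/W
k = L/(R·A) = 0.17/(0.005223×29.2)

k ≈ 1.11 W/(m·K)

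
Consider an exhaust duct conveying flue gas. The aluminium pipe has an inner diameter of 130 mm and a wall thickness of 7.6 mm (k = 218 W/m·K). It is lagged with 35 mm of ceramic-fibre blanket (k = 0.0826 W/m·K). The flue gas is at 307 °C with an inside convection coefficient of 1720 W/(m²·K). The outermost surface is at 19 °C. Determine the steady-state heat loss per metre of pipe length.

q′ ≈ 379 W/m

Radial resistances (cylindrical: R_cond = ln(r_o/r_i)/(2πkL), R_conv = 1/(h·2πrL)):
R_inner film = 1/(h_i·2πr₁L) = 1/(1720×2π×0.065×1) = 0.001424 K/W
R_aluminium pipe wall = ln(72.6/65)/(2π×218×1) = 8.073×10^-5 K/W
R_ceramic-fibre blanket = ln(107.6/72.6)/(2π×0.0826×1) = 0.7581 K/W
R_total = 0.7596 K/W
Q = ΔT/R_total = 288/0.7596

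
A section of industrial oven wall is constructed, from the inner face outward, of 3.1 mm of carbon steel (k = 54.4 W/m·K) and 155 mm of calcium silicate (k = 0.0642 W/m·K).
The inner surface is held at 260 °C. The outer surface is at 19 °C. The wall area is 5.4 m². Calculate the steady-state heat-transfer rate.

Treating each layer as a thermal resistance in series:
R_carbon steel = L/(kA) = 0.0031/(54.4×5.4) = 1.055×10^-5 K/W
R_calcium silicate = L/(kA) = 0.155/(0.0642×5.4) = 0.4471 K/W
R_total = 0.4471 K/W
Q = ΔT / R_total = 241 / 0.4471

Q ≈ 539 W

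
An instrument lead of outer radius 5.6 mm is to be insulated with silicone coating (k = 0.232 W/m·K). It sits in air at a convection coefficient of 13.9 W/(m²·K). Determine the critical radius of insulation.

r_cr ≈ 16.7 mm

For a cylinder r_cr = k/h = 0.232/13.9
r_cr = 16.7 mm; since the bare radius (5.6 mm) is below r_cr, adding a thin layer of insulation will *increase* heat loss.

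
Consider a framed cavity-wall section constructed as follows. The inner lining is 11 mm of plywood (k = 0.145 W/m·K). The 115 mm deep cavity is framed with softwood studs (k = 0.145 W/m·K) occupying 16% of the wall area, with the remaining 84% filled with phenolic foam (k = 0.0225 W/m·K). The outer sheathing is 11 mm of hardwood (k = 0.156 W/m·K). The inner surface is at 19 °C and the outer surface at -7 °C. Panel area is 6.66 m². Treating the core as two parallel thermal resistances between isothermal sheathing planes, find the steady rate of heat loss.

Q ≈ 60.2 W

Sheathing layers in series; stud and cavity paths in parallel between them.
R_inner = 0.011/(0.145×6.66) = 0.01139 K/W
R_stud  = 0.115/(0.145×0.16×6.66) = 0.7443 K/W
R_cav   = 0.115/(0.0225×0.84×6.66) = 0.9136 K/W
1/R_core = 1/R_stud + 1/R_cav → R_core = 0.4101 K/W
R_outer = 0.011/(0.156×6.66) = 0.01059 K/W
R_total = 0.4321 K/W
Q = ΔT/R_total = 26/0.4321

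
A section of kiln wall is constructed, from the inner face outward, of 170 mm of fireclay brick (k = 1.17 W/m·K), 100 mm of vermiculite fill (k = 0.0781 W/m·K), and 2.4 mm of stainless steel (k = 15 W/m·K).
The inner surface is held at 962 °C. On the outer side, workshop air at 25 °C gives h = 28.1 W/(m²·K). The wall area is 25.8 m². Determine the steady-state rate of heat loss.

Series thermal resistances:
R_fireclay brick = L/(kA) = 0.17/(1.17×25.8) = 0.005632 K/W
R_vermiculite fill = L/(kA) = 0.1/(0.0781×25.8) = 0.04963 K/W
R_stainless steel = L/(kA) = 0.0024/(15×25.8) = 6.202×10^-6 K/W
R_outer film = 1/(h_o·A) = 1/(28.1×25.8) = 0.001379 K/W
R_total = 0.05665 K/W
Q = ΔT / R_total = 937 / 0.05665

Q ≈ 16500 W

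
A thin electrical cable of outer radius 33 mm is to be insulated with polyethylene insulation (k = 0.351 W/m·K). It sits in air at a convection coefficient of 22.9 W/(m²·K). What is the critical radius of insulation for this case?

For a cylinder r_cr = k/h = 0.351/22.9
r_cr = 15.3 mm; since the bare radius (33 mm) is above r_cr, any added insulation will reduce heat loss.

r_cr ≈ 15.3 mm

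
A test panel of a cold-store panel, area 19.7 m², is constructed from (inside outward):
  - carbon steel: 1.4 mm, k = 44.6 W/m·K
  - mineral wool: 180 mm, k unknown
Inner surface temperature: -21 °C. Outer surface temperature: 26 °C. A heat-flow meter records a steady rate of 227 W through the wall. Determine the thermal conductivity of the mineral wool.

k ≈ 0.0441 W/(m·K)

Treating each layer as a thermal resistance in series:
R_carbon steel = L/(kA) = 0.0014/(44.6×19.7) = 1.593×10^-6 K/W
Sum of known resistances R_other = 1.593×10^-6 K/W
Total R = ΔT/Q = 47/227 = 0.207 K/W
R_mineral wool = R_total − R_other = 0.207 K/W
k = L/(R·A) = 0.18/(0.207×19.7)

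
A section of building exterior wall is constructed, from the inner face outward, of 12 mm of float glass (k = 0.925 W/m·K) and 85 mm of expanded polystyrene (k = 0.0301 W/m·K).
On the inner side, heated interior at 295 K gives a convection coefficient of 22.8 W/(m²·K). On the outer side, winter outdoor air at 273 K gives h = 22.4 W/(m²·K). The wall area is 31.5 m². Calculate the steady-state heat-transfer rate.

Q ≈ 237 W

Thermal resistances in series:
R_inner film = 1/(h_i·A) = 1/(22.8×31.5) = 0.001392 K/W
R_float glass = L/(kA) = 0.012/(0.925×31.5) = 4.118×10^-4 K/W
R_expanded polystyrene = L/(kA) = 0.085/(0.0301×31.5) = 0.08965 K/W
R_outer film = 1/(h_o·A) = 1/(22.4×31.5) = 0.001417 K/W
R_total = 0.09287 K/W
Q = ΔT / R_total = 22 / 0.09287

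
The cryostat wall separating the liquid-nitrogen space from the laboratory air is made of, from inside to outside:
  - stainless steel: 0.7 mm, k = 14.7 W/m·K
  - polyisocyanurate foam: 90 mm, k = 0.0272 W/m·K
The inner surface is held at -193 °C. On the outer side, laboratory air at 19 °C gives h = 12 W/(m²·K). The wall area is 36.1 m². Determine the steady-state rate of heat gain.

Thermal resistances in series:
R_stainless steel = L/(kA) = 0.0007/(14.7×36.1) = 1.319×10^-6 K/W
R_polyisocyanurate foam = L/(kA) = 0.09/(0.0272×36.1) = 0.09166 K/W
R_outer film = 1/(h_o·A) = 1/(12×36.1) = 0.002308 K/W
R_total = 0.09397 K/W
Q = ΔT / R_total = 212 / 0.09397

Q ≈ 2260 W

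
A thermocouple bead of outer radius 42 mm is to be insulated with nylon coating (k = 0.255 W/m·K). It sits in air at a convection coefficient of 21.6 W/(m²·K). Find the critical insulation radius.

r_cr ≈ 23.6 mm

For a sphere r_cr = 2k/h = 2×0.255/21.6
r_cr = 23.6 mm; since the bare radius (42 mm) is above r_cr, any added insulation will reduce heat loss.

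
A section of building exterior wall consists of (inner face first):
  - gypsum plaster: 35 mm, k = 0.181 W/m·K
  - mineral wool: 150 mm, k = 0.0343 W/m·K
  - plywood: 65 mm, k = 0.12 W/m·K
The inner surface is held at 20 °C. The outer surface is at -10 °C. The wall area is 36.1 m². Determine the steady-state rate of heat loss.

Series thermal resistances:
R_gypsum plaster = L/(kA) = 0.035/(0.181×36.1) = 0.005357 K/W
R_mineral wool = L/(kA) = 0.15/(0.0343×36.1) = 0.1211 K/W
R_plywood = L/(kA) = 0.065/(0.12×36.1) = 0.015 K/W
R_total = 0.1415 K/W
Q = ΔT / R_total = 30 / 0.1415

Q ≈ 212 W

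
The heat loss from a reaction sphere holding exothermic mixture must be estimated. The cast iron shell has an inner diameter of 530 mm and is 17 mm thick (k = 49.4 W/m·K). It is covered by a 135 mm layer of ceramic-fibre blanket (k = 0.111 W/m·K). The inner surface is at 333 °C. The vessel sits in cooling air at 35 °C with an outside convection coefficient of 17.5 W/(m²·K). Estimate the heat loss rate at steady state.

Q ≈ 351 W

Radial (spherical) resistances in series:
R_cast iron shell = (1/0.265 − 1/0.282)/(4π×49.4) = 3.665×10^-4 K/W
R_ceramic-fibre blanket = (1/0.282 − 1/0.417)/(4π×0.111) = 0.823 K/W
R_outer film = 1/(h·4πr_o²) = 1/(17.5×4π×0.417²) = 0.02615 K/W
R_total = 0.8495 K/W
Q = ΔT/R_total = 298/0.8495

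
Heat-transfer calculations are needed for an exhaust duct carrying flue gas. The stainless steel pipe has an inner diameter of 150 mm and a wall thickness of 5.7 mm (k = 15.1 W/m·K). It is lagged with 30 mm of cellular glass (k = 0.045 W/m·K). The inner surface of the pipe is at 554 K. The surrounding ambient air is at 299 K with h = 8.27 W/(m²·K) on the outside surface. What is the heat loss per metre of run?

Radial resistances (cylindrical: R_cond = ln(r_o/r_i)/(2πkL), R_conv = 1/(h·2πrL)):
R_stainless steel pipe wall = ln(80.7/75)/(2π×15.1×1) = 7.721×10^-4 K/W
R_cellular glass = ln(110.7/80.7)/(2π×0.045×1) = 1.118 K/W
R_outer film = 1/(h_o·2πr_oL) = 1/(8.27×2π×0.1107×1) = 0.1738 K/W
R_total = 1.293 K/W
Q = ΔT/R_total = 255/1.293

q′ ≈ 197 W/m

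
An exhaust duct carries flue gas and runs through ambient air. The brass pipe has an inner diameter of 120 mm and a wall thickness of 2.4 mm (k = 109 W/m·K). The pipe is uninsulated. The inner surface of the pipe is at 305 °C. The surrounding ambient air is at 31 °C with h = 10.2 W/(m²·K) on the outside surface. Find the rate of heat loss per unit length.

Cylindrical conduction, so R = ln(r₂/r₁)/(2πkL) per layer, in series:
R_brass pipe wall = ln(62.4/60)/(2π×109×1) = 5.727×10^-5 K/W
R_outer film = 1/(h_o·2πr_oL) = 1/(10.2×2π×0.0624×1) = 0.2501 K/W
R_total = 0.2501 K/W
Q = ΔT/R_total = 274/0.2501

q′ ≈ 1100 W/m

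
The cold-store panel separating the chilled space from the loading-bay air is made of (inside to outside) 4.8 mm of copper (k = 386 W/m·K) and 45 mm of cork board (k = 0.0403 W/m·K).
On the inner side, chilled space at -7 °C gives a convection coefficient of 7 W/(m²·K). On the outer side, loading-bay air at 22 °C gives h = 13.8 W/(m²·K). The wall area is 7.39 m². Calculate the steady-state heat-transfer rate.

Thermal resistances in series:
R_inner film = 1/(h_i·A) = 1/(7×7.39) = 0.01933 K/W
R_copper = L/(kA) = 0.0048/(386×7.39) = 1.683×10^-6 K/W
R_cork board = L/(kA) = 0.045/(0.0403×7.39) = 0.1511 K/W
R_outer film = 1/(h_o·A) = 1/(13.8×7.39) = 0.009806 K/W
R_total = 0.1802 K/W
Q = ΔT / R_total = 29 / 0.1802

Q ≈ 161 W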